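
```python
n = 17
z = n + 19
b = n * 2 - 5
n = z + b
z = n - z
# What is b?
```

Trace (tracking b):
n = 17  # -> n = 17
z = n + 19  # -> z = 36
b = n * 2 - 5  # -> b = 29
n = z + b  # -> n = 65
z = n - z  # -> z = 29

Answer: 29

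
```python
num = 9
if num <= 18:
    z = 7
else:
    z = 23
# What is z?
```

Trace (tracking z):
num = 9  # -> num = 9
if num <= 18:  # condition is True
    z = 7  # -> z = 7

Answer: 7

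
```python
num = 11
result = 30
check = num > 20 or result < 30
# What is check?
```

Answer: False

Derivation:
Trace (tracking check):
num = 11  # -> num = 11
result = 30  # -> result = 30
check = num > 20 or result < 30  # -> check = False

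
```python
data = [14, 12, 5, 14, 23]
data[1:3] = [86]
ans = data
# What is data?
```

Answer: [14, 86, 14, 23]

Derivation:
Trace (tracking data):
data = [14, 12, 5, 14, 23]  # -> data = [14, 12, 5, 14, 23]
data[1:3] = [86]  # -> data = [14, 86, 14, 23]
ans = data  # -> ans = [14, 86, 14, 23]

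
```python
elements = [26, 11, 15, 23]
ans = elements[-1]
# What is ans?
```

Answer: 23

Derivation:
Trace (tracking ans):
elements = [26, 11, 15, 23]  # -> elements = [26, 11, 15, 23]
ans = elements[-1]  # -> ans = 23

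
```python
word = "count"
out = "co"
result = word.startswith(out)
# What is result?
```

Trace (tracking result):
word = 'count'  # -> word = 'count'
out = 'co'  # -> out = 'co'
result = word.startswith(out)  # -> result = True

Answer: True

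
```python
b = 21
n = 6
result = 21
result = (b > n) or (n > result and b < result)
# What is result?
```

Trace (tracking result):
b = 21  # -> b = 21
n = 6  # -> n = 6
result = 21  # -> result = 21
result = b > n or (n > result and b < result)  # -> result = True

Answer: True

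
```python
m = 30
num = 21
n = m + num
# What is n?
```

Trace (tracking n):
m = 30  # -> m = 30
num = 21  # -> num = 21
n = m + num  # -> n = 51

Answer: 51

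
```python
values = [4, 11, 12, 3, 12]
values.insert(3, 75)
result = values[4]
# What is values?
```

Trace (tracking values):
values = [4, 11, 12, 3, 12]  # -> values = [4, 11, 12, 3, 12]
values.insert(3, 75)  # -> values = [4, 11, 12, 75, 3, 12]
result = values[4]  # -> result = 3

Answer: [4, 11, 12, 75, 3, 12]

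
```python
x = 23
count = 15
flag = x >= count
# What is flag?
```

Trace (tracking flag):
x = 23  # -> x = 23
count = 15  # -> count = 15
flag = x >= count  # -> flag = True

Answer: True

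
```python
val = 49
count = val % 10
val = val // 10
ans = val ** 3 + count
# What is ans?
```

Trace (tracking ans):
val = 49  # -> val = 49
count = val % 10  # -> count = 9
val = val // 10  # -> val = 4
ans = val ** 3 + count  # -> ans = 73

Answer: 73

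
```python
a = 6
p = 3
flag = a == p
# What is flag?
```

Answer: False

Derivation:
Trace (tracking flag):
a = 6  # -> a = 6
p = 3  # -> p = 3
flag = a == p  # -> flag = False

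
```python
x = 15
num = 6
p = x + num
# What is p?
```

Trace (tracking p):
x = 15  # -> x = 15
num = 6  # -> num = 6
p = x + num  # -> p = 21

Answer: 21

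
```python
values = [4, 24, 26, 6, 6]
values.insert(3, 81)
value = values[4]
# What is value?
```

Answer: 6

Derivation:
Trace (tracking value):
values = [4, 24, 26, 6, 6]  # -> values = [4, 24, 26, 6, 6]
values.insert(3, 81)  # -> values = [4, 24, 26, 81, 6, 6]
value = values[4]  # -> value = 6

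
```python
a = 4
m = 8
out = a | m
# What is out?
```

Answer: 12

Derivation:
Trace (tracking out):
a = 4  # -> a = 4
m = 8  # -> m = 8
out = a | m  # -> out = 12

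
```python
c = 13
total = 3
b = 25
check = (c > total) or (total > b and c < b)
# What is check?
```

Trace (tracking check):
c = 13  # -> c = 13
total = 3  # -> total = 3
b = 25  # -> b = 25
check = c > total or (total > b and c < b)  # -> check = True

Answer: True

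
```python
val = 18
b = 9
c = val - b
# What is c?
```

Trace (tracking c):
val = 18  # -> val = 18
b = 9  # -> b = 9
c = val - b  # -> c = 9

Answer: 9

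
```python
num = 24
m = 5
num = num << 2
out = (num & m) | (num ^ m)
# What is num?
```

Answer: 96

Derivation:
Trace (tracking num):
num = 24  # -> num = 24
m = 5  # -> m = 5
num = num << 2  # -> num = 96
out = num & m | num ^ m  # -> out = 101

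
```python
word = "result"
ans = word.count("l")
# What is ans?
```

Trace (tracking ans):
word = 'result'  # -> word = 'result'
ans = word.count('l')  # -> ans = 1

Answer: 1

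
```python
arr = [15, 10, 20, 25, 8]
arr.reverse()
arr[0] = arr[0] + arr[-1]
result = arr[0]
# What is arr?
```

Trace (tracking arr):
arr = [15, 10, 20, 25, 8]  # -> arr = [15, 10, 20, 25, 8]
arr.reverse()  # -> arr = [8, 25, 20, 10, 15]
arr[0] = arr[0] + arr[-1]  # -> arr = [23, 25, 20, 10, 15]
result = arr[0]  # -> result = 23

Answer: [23, 25, 20, 10, 15]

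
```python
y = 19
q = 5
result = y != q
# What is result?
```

Answer: True

Derivation:
Trace (tracking result):
y = 19  # -> y = 19
q = 5  # -> q = 5
result = y != q  # -> result = True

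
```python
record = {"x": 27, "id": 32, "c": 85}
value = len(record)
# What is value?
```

Trace (tracking value):
record = {'x': 27, 'id': 32, 'c': 85}  # -> record = {'x': 27, 'id': 32, 'c': 85}
value = len(record)  # -> value = 3

Answer: 3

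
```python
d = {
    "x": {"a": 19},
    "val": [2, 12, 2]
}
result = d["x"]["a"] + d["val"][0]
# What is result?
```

Answer: 21

Derivation:
Trace (tracking result):
d = {'x': {'a': 19}, 'val': [2, 12, 2]}  # -> d = {'x': {'a': 19}, 'val': [2, 12, 2]}
result = d['x']['a'] + d['val'][0]  # -> result = 21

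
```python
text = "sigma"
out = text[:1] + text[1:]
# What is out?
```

Answer: 'sigma'

Derivation:
Trace (tracking out):
text = 'sigma'  # -> text = 'sigma'
out = text[:1] + text[1:]  # -> out = 'sigma'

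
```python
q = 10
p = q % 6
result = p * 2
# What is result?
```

Answer: 8

Derivation:
Trace (tracking result):
q = 10  # -> q = 10
p = q % 6  # -> p = 4
result = p * 2  # -> result = 8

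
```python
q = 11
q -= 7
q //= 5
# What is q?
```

Trace (tracking q):
q = 11  # -> q = 11
q -= 7  # -> q = 4
q //= 5  # -> q = 0

Answer: 0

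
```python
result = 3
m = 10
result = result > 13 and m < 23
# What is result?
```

Trace (tracking result):
result = 3  # -> result = 3
m = 10  # -> m = 10
result = result > 13 and m < 23  # -> result = False

Answer: False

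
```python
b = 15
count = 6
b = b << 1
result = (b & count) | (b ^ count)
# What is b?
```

Trace (tracking b):
b = 15  # -> b = 15
count = 6  # -> count = 6
b = b << 1  # -> b = 30
result = b & count | b ^ count  # -> result = 30

Answer: 30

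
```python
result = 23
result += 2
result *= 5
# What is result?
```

Trace (tracking result):
result = 23  # -> result = 23
result += 2  # -> result = 25
result *= 5  # -> result = 125

Answer: 125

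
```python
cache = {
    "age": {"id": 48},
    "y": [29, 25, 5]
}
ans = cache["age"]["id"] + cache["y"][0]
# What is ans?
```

Answer: 77

Derivation:
Trace (tracking ans):
cache = {'age': {'id': 48}, 'y': [29, 25, 5]}  # -> cache = {'age': {'id': 48}, 'y': [29, 25, 5]}
ans = cache['age']['id'] + cache['y'][0]  # -> ans = 77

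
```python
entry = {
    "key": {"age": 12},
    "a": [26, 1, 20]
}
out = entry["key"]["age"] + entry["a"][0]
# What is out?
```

Answer: 38

Derivation:
Trace (tracking out):
entry = {'key': {'age': 12}, 'a': [26, 1, 20]}  # -> entry = {'key': {'age': 12}, 'a': [26, 1, 20]}
out = entry['key']['age'] + entry['a'][0]  # -> out = 38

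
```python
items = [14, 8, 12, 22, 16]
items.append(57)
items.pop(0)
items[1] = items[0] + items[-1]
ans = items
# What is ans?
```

Trace (tracking ans):
items = [14, 8, 12, 22, 16]  # -> items = [14, 8, 12, 22, 16]
items.append(57)  # -> items = [14, 8, 12, 22, 16, 57]
items.pop(0)  # -> items = [8, 12, 22, 16, 57]
items[1] = items[0] + items[-1]  # -> items = [8, 65, 22, 16, 57]
ans = items  # -> ans = [8, 65, 22, 16, 57]

Answer: [8, 65, 22, 16, 57]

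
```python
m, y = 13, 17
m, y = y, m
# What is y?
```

Trace (tracking y):
m, y = (13, 17)  # -> m = 13, y = 17
m, y = (y, m)  # -> m = 17, y = 13

Answer: 13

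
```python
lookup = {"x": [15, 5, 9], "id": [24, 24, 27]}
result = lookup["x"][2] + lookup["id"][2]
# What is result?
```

Answer: 36

Derivation:
Trace (tracking result):
lookup = {'x': [15, 5, 9], 'id': [24, 24, 27]}  # -> lookup = {'x': [15, 5, 9], 'id': [24, 24, 27]}
result = lookup['x'][2] + lookup['id'][2]  # -> result = 36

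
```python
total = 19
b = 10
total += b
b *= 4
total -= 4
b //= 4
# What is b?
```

Trace (tracking b):
total = 19  # -> total = 19
b = 10  # -> b = 10
total += b  # -> total = 29
b *= 4  # -> b = 40
total -= 4  # -> total = 25
b //= 4  # -> b = 10

Answer: 10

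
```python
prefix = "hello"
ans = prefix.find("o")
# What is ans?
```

Answer: 4

Derivation:
Trace (tracking ans):
prefix = 'hello'  # -> prefix = 'hello'
ans = prefix.find('o')  # -> ans = 4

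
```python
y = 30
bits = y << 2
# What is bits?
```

Trace (tracking bits):
y = 30  # -> y = 30
bits = y << 2  # -> bits = 120

Answer: 120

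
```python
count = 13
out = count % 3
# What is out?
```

Trace (tracking out):
count = 13  # -> count = 13
out = count % 3  # -> out = 1

Answer: 1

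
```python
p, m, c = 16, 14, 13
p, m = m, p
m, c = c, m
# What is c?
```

Trace (tracking c):
p, m, c = (16, 14, 13)  # -> p = 16, m = 14, c = 13
p, m = (m, p)  # -> p = 14, m = 16
m, c = (c, m)  # -> m = 13, c = 16

Answer: 16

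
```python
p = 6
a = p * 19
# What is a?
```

Trace (tracking a):
p = 6  # -> p = 6
a = p * 19  # -> a = 114

Answer: 114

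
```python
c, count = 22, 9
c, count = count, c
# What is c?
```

Trace (tracking c):
c, count = (22, 9)  # -> c = 22, count = 9
c, count = (count, c)  # -> c = 9, count = 22

Answer: 9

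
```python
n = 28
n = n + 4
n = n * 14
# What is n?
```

Answer: 448

Derivation:
Trace (tracking n):
n = 28  # -> n = 28
n = n + 4  # -> n = 32
n = n * 14  # -> n = 448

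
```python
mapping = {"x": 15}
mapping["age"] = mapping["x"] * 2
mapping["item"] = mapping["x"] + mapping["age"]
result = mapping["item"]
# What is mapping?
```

Answer: {'x': 15, 'age': 30, 'item': 45}

Derivation:
Trace (tracking mapping):
mapping = {'x': 15}  # -> mapping = {'x': 15}
mapping['age'] = mapping['x'] * 2  # -> mapping = {'x': 15, 'age': 30}
mapping['item'] = mapping['x'] + mapping['age']  # -> mapping = {'x': 15, 'age': 30, 'item': 45}
result = mapping['item']  # -> result = 45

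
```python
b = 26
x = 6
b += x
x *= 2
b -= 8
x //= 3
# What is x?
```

Answer: 4

Derivation:
Trace (tracking x):
b = 26  # -> b = 26
x = 6  # -> x = 6
b += x  # -> b = 32
x *= 2  # -> x = 12
b -= 8  # -> b = 24
x //= 3  # -> x = 4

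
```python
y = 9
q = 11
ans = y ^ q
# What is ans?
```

Answer: 2

Derivation:
Trace (tracking ans):
y = 9  # -> y = 9
q = 11  # -> q = 11
ans = y ^ q  # -> ans = 2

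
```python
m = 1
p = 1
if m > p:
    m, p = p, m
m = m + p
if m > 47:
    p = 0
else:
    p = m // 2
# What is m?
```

Answer: 2

Derivation:
Trace (tracking m):
m = 1  # -> m = 1
p = 1  # -> p = 1
if m > p:  # condition is False
m = m + p  # -> m = 2
if m > 47:  # condition is False
else:
    p = m // 2  # -> p = 1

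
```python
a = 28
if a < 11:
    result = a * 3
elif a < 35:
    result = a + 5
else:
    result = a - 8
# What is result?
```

Answer: 33

Derivation:
Trace (tracking result):
a = 28  # -> a = 28
if a < 11:  # condition is False
elif a < 35:  # condition is True
    result = a + 5  # -> result = 33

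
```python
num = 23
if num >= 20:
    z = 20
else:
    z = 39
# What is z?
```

Trace (tracking z):
num = 23  # -> num = 23
if num >= 20:  # condition is True
    z = 20  # -> z = 20

Answer: 20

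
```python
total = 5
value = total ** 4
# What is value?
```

Trace (tracking value):
total = 5  # -> total = 5
value = total ** 4  # -> value = 625

Answer: 625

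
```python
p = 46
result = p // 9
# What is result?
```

Trace (tracking result):
p = 46  # -> p = 46
result = p // 9  # -> result = 5

Answer: 5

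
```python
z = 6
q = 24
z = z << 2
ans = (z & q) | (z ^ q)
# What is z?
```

Answer: 24

Derivation:
Trace (tracking z):
z = 6  # -> z = 6
q = 24  # -> q = 24
z = z << 2  # -> z = 24
ans = z & q | z ^ q  # -> ans = 24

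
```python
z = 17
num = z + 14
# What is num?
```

Trace (tracking num):
z = 17  # -> z = 17
num = z + 14  # -> num = 31

Answer: 31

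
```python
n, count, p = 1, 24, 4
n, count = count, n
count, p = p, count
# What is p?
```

Answer: 1

Derivation:
Trace (tracking p):
n, count, p = (1, 24, 4)  # -> n = 1, count = 24, p = 4
n, count = (count, n)  # -> n = 24, count = 1
count, p = (p, count)  # -> count = 4, p = 1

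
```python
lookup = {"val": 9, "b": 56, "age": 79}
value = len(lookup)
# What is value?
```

Trace (tracking value):
lookup = {'val': 9, 'b': 56, 'age': 79}  # -> lookup = {'val': 9, 'b': 56, 'age': 79}
value = len(lookup)  # -> value = 3

Answer: 3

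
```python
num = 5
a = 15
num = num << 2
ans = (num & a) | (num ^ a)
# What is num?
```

Answer: 20

Derivation:
Trace (tracking num):
num = 5  # -> num = 5
a = 15  # -> a = 15
num = num << 2  # -> num = 20
ans = num & a | num ^ a  # -> ans = 31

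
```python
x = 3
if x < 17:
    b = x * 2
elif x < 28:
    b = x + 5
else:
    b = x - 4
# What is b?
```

Answer: 6

Derivation:
Trace (tracking b):
x = 3  # -> x = 3
if x < 17:  # condition is True
    b = x * 2  # -> b = 6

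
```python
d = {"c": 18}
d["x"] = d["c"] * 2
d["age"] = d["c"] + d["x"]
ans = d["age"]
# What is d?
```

Answer: {'c': 18, 'x': 36, 'age': 54}

Derivation:
Trace (tracking d):
d = {'c': 18}  # -> d = {'c': 18}
d['x'] = d['c'] * 2  # -> d = {'c': 18, 'x': 36}
d['age'] = d['c'] + d['x']  # -> d = {'c': 18, 'x': 36, 'age': 54}
ans = d['age']  # -> ans = 54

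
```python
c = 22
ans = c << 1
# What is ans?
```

Answer: 44

Derivation:
Trace (tracking ans):
c = 22  # -> c = 22
ans = c << 1  # -> ans = 44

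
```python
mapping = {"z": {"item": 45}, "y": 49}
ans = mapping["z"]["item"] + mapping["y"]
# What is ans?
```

Trace (tracking ans):
mapping = {'z': {'item': 45}, 'y': 49}  # -> mapping = {'z': {'item': 45}, 'y': 49}
ans = mapping['z']['item'] + mapping['y']  # -> ans = 94

Answer: 94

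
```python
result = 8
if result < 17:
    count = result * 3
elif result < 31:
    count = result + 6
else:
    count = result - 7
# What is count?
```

Trace (tracking count):
result = 8  # -> result = 8
if result < 17:  # condition is True
    count = result * 3  # -> count = 24

Answer: 24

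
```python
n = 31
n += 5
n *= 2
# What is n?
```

Trace (tracking n):
n = 31  # -> n = 31
n += 5  # -> n = 36
n *= 2  # -> n = 72

Answer: 72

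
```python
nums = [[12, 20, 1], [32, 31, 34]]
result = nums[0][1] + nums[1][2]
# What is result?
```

Trace (tracking result):
nums = [[12, 20, 1], [32, 31, 34]]  # -> nums = [[12, 20, 1], [32, 31, 34]]
result = nums[0][1] + nums[1][2]  # -> result = 54

Answer: 54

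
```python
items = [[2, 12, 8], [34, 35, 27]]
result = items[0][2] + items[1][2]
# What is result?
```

Trace (tracking result):
items = [[2, 12, 8], [34, 35, 27]]  # -> items = [[2, 12, 8], [34, 35, 27]]
result = items[0][2] + items[1][2]  # -> result = 35

Answer: 35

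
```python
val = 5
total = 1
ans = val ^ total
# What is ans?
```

Trace (tracking ans):
val = 5  # -> val = 5
total = 1  # -> total = 1
ans = val ^ total  # -> ans = 4

Answer: 4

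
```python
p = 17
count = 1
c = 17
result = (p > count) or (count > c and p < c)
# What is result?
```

Trace (tracking result):
p = 17  # -> p = 17
count = 1  # -> count = 1
c = 17  # -> c = 17
result = p > count or (count > c and p < c)  # -> result = True

Answer: True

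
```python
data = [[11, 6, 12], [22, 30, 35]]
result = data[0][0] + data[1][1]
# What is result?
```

Answer: 41

Derivation:
Trace (tracking result):
data = [[11, 6, 12], [22, 30, 35]]  # -> data = [[11, 6, 12], [22, 30, 35]]
result = data[0][0] + data[1][1]  # -> result = 41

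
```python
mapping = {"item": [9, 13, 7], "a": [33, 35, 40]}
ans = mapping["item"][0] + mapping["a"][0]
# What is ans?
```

Trace (tracking ans):
mapping = {'item': [9, 13, 7], 'a': [33, 35, 40]}  # -> mapping = {'item': [9, 13, 7], 'a': [33, 35, 40]}
ans = mapping['item'][0] + mapping['a'][0]  # -> ans = 42

Answer: 42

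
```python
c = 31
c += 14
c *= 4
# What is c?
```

Trace (tracking c):
c = 31  # -> c = 31
c += 14  # -> c = 45
c *= 4  # -> c = 180

Answer: 180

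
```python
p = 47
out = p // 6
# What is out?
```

Trace (tracking out):
p = 47  # -> p = 47
out = p // 6  # -> out = 7

Answer: 7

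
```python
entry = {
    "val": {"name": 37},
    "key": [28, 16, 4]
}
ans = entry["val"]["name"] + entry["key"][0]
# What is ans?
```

Answer: 65

Derivation:
Trace (tracking ans):
entry = {'val': {'name': 37}, 'key': [28, 16, 4]}  # -> entry = {'val': {'name': 37}, 'key': [28, 16, 4]}
ans = entry['val']['name'] + entry['key'][0]  # -> ans = 65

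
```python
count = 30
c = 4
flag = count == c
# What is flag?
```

Answer: False

Derivation:
Trace (tracking flag):
count = 30  # -> count = 30
c = 4  # -> c = 4
flag = count == c  # -> flag = False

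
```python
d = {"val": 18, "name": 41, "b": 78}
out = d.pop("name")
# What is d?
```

Answer: {'val': 18, 'b': 78}

Derivation:
Trace (tracking d):
d = {'val': 18, 'name': 41, 'b': 78}  # -> d = {'val': 18, 'name': 41, 'b': 78}
out = d.pop('name')  # -> out = 41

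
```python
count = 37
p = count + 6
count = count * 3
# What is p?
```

Trace (tracking p):
count = 37  # -> count = 37
p = count + 6  # -> p = 43
count = count * 3  # -> count = 111

Answer: 43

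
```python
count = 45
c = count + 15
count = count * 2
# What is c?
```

Trace (tracking c):
count = 45  # -> count = 45
c = count + 15  # -> c = 60
count = count * 2  # -> count = 90

Answer: 60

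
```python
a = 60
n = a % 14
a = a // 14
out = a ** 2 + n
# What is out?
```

Trace (tracking out):
a = 60  # -> a = 60
n = a % 14  # -> n = 4
a = a // 14  # -> a = 4
out = a ** 2 + n  # -> out = 20

Answer: 20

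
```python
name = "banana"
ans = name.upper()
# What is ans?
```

Answer: 'BANANA'

Derivation:
Trace (tracking ans):
name = 'banana'  # -> name = 'banana'
ans = name.upper()  # -> ans = 'BANANA'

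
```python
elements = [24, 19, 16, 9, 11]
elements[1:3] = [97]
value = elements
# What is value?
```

Trace (tracking value):
elements = [24, 19, 16, 9, 11]  # -> elements = [24, 19, 16, 9, 11]
elements[1:3] = [97]  # -> elements = [24, 97, 9, 11]
value = elements  # -> value = [24, 97, 9, 11]

Answer: [24, 97, 9, 11]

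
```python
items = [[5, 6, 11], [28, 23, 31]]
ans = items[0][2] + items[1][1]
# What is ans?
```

Trace (tracking ans):
items = [[5, 6, 11], [28, 23, 31]]  # -> items = [[5, 6, 11], [28, 23, 31]]
ans = items[0][2] + items[1][1]  # -> ans = 34

Answer: 34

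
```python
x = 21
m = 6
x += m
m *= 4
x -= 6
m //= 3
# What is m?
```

Answer: 8

Derivation:
Trace (tracking m):
x = 21  # -> x = 21
m = 6  # -> m = 6
x += m  # -> x = 27
m *= 4  # -> m = 24
x -= 6  # -> x = 21
m //= 3  # -> m = 8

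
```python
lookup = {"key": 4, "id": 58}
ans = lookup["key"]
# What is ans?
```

Trace (tracking ans):
lookup = {'key': 4, 'id': 58}  # -> lookup = {'key': 4, 'id': 58}
ans = lookup['key']  # -> ans = 4

Answer: 4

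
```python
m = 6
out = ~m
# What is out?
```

Trace (tracking out):
m = 6  # -> m = 6
out = ~m  # -> out = -7

Answer: -7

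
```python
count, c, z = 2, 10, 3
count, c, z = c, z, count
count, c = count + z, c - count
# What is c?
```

Answer: -7

Derivation:
Trace (tracking c):
count, c, z = (2, 10, 3)  # -> count = 2, c = 10, z = 3
count, c, z = (c, z, count)  # -> count = 10, c = 3, z = 2
count, c = (count + z, c - count)  # -> count = 12, c = -7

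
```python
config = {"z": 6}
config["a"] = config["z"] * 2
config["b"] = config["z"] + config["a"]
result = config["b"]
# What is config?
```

Answer: {'z': 6, 'a': 12, 'b': 18}

Derivation:
Trace (tracking config):
config = {'z': 6}  # -> config = {'z': 6}
config['a'] = config['z'] * 2  # -> config = {'z': 6, 'a': 12}
config['b'] = config['z'] + config['a']  # -> config = {'z': 6, 'a': 12, 'b': 18}
result = config['b']  # -> result = 18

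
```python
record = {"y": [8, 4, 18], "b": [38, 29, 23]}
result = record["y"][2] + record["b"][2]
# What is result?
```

Trace (tracking result):
record = {'y': [8, 4, 18], 'b': [38, 29, 23]}  # -> record = {'y': [8, 4, 18], 'b': [38, 29, 23]}
result = record['y'][2] + record['b'][2]  # -> result = 41

Answer: 41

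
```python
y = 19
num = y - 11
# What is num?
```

Trace (tracking num):
y = 19  # -> y = 19
num = y - 11  # -> num = 8

Answer: 8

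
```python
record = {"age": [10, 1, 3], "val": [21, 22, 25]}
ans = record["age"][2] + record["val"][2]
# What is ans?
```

Answer: 28

Derivation:
Trace (tracking ans):
record = {'age': [10, 1, 3], 'val': [21, 22, 25]}  # -> record = {'age': [10, 1, 3], 'val': [21, 22, 25]}
ans = record['age'][2] + record['val'][2]  # -> ans = 28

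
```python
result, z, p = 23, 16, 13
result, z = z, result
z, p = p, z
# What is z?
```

Trace (tracking z):
result, z, p = (23, 16, 13)  # -> result = 23, z = 16, p = 13
result, z = (z, result)  # -> result = 16, z = 23
z, p = (p, z)  # -> z = 13, p = 23

Answer: 13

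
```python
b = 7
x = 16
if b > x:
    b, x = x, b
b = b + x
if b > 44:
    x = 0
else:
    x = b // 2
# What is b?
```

Answer: 23

Derivation:
Trace (tracking b):
b = 7  # -> b = 7
x = 16  # -> x = 16
if b > x:  # condition is False
b = b + x  # -> b = 23
if b > 44:  # condition is False
else:
    x = b // 2  # -> x = 11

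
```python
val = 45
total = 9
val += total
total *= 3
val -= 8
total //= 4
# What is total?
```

Answer: 6

Derivation:
Trace (tracking total):
val = 45  # -> val = 45
total = 9  # -> total = 9
val += total  # -> val = 54
total *= 3  # -> total = 27
val -= 8  # -> val = 46
total //= 4  # -> total = 6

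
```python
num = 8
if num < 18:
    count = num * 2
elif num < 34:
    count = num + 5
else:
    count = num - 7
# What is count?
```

Trace (tracking count):
num = 8  # -> num = 8
if num < 18:  # condition is True
    count = num * 2  # -> count = 16

Answer: 16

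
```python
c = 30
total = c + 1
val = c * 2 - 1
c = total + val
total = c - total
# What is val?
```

Trace (tracking val):
c = 30  # -> c = 30
total = c + 1  # -> total = 31
val = c * 2 - 1  # -> val = 59
c = total + val  # -> c = 90
total = c - total  # -> total = 59

Answer: 59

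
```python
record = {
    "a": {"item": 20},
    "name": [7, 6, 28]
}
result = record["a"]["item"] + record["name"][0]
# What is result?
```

Trace (tracking result):
record = {'a': {'item': 20}, 'name': [7, 6, 28]}  # -> record = {'a': {'item': 20}, 'name': [7, 6, 28]}
result = record['a']['item'] + record['name'][0]  # -> result = 27

Answer: 27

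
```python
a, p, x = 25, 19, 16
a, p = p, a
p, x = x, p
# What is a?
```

Answer: 19

Derivation:
Trace (tracking a):
a, p, x = (25, 19, 16)  # -> a = 25, p = 19, x = 16
a, p = (p, a)  # -> a = 19, p = 25
p, x = (x, p)  # -> p = 16, x = 25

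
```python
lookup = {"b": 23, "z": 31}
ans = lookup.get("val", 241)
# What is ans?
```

Answer: 241

Derivation:
Trace (tracking ans):
lookup = {'b': 23, 'z': 31}  # -> lookup = {'b': 23, 'z': 31}
ans = lookup.get('val', 241)  # -> ans = 241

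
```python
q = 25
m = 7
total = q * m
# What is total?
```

Answer: 175

Derivation:
Trace (tracking total):
q = 25  # -> q = 25
m = 7  # -> m = 7
total = q * m  # -> total = 175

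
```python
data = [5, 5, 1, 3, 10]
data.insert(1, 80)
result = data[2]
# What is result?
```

Trace (tracking result):
data = [5, 5, 1, 3, 10]  # -> data = [5, 5, 1, 3, 10]
data.insert(1, 80)  # -> data = [5, 80, 5, 1, 3, 10]
result = data[2]  # -> result = 5

Answer: 5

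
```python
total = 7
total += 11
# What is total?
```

Answer: 18

Derivation:
Trace (tracking total):
total = 7  # -> total = 7
total += 11  # -> total = 18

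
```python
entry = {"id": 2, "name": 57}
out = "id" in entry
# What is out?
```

Trace (tracking out):
entry = {'id': 2, 'name': 57}  # -> entry = {'id': 2, 'name': 57}
out = 'id' in entry  # -> out = True

Answer: True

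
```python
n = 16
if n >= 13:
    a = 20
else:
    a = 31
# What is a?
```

Trace (tracking a):
n = 16  # -> n = 16
if n >= 13:  # condition is True
    a = 20  # -> a = 20

Answer: 20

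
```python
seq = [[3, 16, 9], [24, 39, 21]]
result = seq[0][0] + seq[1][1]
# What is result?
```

Trace (tracking result):
seq = [[3, 16, 9], [24, 39, 21]]  # -> seq = [[3, 16, 9], [24, 39, 21]]
result = seq[0][0] + seq[1][1]  # -> result = 42

Answer: 42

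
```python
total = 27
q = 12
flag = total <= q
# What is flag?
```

Trace (tracking flag):
total = 27  # -> total = 27
q = 12  # -> q = 12
flag = total <= q  # -> flag = False

Answer: False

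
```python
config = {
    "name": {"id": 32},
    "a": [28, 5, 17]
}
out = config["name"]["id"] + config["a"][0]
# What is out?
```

Trace (tracking out):
config = {'name': {'id': 32}, 'a': [28, 5, 17]}  # -> config = {'name': {'id': 32}, 'a': [28, 5, 17]}
out = config['name']['id'] + config['a'][0]  # -> out = 60

Answer: 60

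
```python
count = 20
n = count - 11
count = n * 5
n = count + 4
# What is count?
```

Answer: 45

Derivation:
Trace (tracking count):
count = 20  # -> count = 20
n = count - 11  # -> n = 9
count = n * 5  # -> count = 45
n = count + 4  # -> n = 49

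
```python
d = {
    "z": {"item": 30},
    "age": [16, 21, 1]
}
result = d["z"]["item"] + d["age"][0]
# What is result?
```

Answer: 46

Derivation:
Trace (tracking result):
d = {'z': {'item': 30}, 'age': [16, 21, 1]}  # -> d = {'z': {'item': 30}, 'age': [16, 21, 1]}
result = d['z']['item'] + d['age'][0]  # -> result = 46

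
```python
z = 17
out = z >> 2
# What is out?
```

Answer: 4

Derivation:
Trace (tracking out):
z = 17  # -> z = 17
out = z >> 2  # -> out = 4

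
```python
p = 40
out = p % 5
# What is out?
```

Trace (tracking out):
p = 40  # -> p = 40
out = p % 5  # -> out = 0

Answer: 0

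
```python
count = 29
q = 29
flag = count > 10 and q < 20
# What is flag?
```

Answer: False

Derivation:
Trace (tracking flag):
count = 29  # -> count = 29
q = 29  # -> q = 29
flag = count > 10 and q < 20  # -> flag = False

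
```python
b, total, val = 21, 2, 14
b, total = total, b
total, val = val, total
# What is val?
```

Trace (tracking val):
b, total, val = (21, 2, 14)  # -> b = 21, total = 2, val = 14
b, total = (total, b)  # -> b = 2, total = 21
total, val = (val, total)  # -> total = 14, val = 21

Answer: 21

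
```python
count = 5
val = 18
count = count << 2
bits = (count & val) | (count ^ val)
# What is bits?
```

Trace (tracking bits):
count = 5  # -> count = 5
val = 18  # -> val = 18
count = count << 2  # -> count = 20
bits = count & val | count ^ val  # -> bits = 22

Answer: 22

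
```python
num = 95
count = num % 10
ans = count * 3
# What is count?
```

Trace (tracking count):
num = 95  # -> num = 95
count = num % 10  # -> count = 5
ans = count * 3  # -> ans = 15

Answer: 5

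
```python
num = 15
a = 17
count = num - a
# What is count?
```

Answer: -2

Derivation:
Trace (tracking count):
num = 15  # -> num = 15
a = 17  # -> a = 17
count = num - a  # -> count = -2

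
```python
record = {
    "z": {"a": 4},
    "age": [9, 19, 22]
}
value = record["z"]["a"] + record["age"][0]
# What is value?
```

Trace (tracking value):
record = {'z': {'a': 4}, 'age': [9, 19, 22]}  # -> record = {'z': {'a': 4}, 'age': [9, 19, 22]}
value = record['z']['a'] + record['age'][0]  # -> value = 13

Answer: 13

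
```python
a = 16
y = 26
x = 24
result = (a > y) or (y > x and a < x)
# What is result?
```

Answer: True

Derivation:
Trace (tracking result):
a = 16  # -> a = 16
y = 26  # -> y = 26
x = 24  # -> x = 24
result = a > y or (y > x and a < x)  # -> result = True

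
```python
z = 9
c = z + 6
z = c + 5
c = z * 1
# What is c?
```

Trace (tracking c):
z = 9  # -> z = 9
c = z + 6  # -> c = 15
z = c + 5  # -> z = 20
c = z * 1  # -> c = 20

Answer: 20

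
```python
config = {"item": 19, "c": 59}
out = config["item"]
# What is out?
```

Answer: 19

Derivation:
Trace (tracking out):
config = {'item': 19, 'c': 59}  # -> config = {'item': 19, 'c': 59}
out = config['item']  # -> out = 19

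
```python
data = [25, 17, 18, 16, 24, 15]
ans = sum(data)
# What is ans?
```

Answer: 115

Derivation:
Trace (tracking ans):
data = [25, 17, 18, 16, 24, 15]  # -> data = [25, 17, 18, 16, 24, 15]
ans = sum(data)  # -> ans = 115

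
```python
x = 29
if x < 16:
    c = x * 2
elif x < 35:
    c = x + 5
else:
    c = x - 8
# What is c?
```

Trace (tracking c):
x = 29  # -> x = 29
if x < 16:  # condition is False
elif x < 35:  # condition is True
    c = x + 5  # -> c = 34

Answer: 34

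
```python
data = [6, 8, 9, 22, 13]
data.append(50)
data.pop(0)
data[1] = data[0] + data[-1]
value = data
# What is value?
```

Answer: [8, 58, 22, 13, 50]

Derivation:
Trace (tracking value):
data = [6, 8, 9, 22, 13]  # -> data = [6, 8, 9, 22, 13]
data.append(50)  # -> data = [6, 8, 9, 22, 13, 50]
data.pop(0)  # -> data = [8, 9, 22, 13, 50]
data[1] = data[0] + data[-1]  # -> data = [8, 58, 22, 13, 50]
value = data  # -> value = [8, 58, 22, 13, 50]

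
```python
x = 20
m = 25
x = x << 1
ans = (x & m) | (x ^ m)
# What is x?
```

Trace (tracking x):
x = 20  # -> x = 20
m = 25  # -> m = 25
x = x << 1  # -> x = 40
ans = x & m | x ^ m  # -> ans = 57

Answer: 40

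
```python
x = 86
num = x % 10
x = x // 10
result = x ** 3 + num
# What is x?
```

Trace (tracking x):
x = 86  # -> x = 86
num = x % 10  # -> num = 6
x = x // 10  # -> x = 8
result = x ** 3 + num  # -> result = 518

Answer: 8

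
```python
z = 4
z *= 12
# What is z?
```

Answer: 48

Derivation:
Trace (tracking z):
z = 4  # -> z = 4
z *= 12  # -> z = 48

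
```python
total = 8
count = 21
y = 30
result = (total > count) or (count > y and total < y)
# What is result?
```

Trace (tracking result):
total = 8  # -> total = 8
count = 21  # -> count = 21
y = 30  # -> y = 30
result = total > count or (count > y and total < y)  # -> result = False

Answer: False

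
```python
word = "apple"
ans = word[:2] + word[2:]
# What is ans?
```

Trace (tracking ans):
word = 'apple'  # -> word = 'apple'
ans = word[:2] + word[2:]  # -> ans = 'apple'

Answer: 'apple'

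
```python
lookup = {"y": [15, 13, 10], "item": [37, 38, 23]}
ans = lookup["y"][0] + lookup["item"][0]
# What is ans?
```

Answer: 52

Derivation:
Trace (tracking ans):
lookup = {'y': [15, 13, 10], 'item': [37, 38, 23]}  # -> lookup = {'y': [15, 13, 10], 'item': [37, 38, 23]}
ans = lookup['y'][0] + lookup['item'][0]  # -> ans = 52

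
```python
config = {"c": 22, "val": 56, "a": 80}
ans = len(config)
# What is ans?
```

Trace (tracking ans):
config = {'c': 22, 'val': 56, 'a': 80}  # -> config = {'c': 22, 'val': 56, 'a': 80}
ans = len(config)  # -> ans = 3

Answer: 3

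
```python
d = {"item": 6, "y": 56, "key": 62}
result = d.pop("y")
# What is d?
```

Trace (tracking d):
d = {'item': 6, 'y': 56, 'key': 62}  # -> d = {'item': 6, 'y': 56, 'key': 62}
result = d.pop('y')  # -> result = 56

Answer: {'item': 6, 'key': 62}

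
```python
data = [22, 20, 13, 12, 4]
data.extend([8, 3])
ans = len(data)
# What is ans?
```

Answer: 7

Derivation:
Trace (tracking ans):
data = [22, 20, 13, 12, 4]  # -> data = [22, 20, 13, 12, 4]
data.extend([8, 3])  # -> data = [22, 20, 13, 12, 4, 8, 3]
ans = len(data)  # -> ans = 7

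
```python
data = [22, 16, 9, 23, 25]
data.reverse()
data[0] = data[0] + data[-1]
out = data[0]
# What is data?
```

Answer: [47, 23, 9, 16, 22]

Derivation:
Trace (tracking data):
data = [22, 16, 9, 23, 25]  # -> data = [22, 16, 9, 23, 25]
data.reverse()  # -> data = [25, 23, 9, 16, 22]
data[0] = data[0] + data[-1]  # -> data = [47, 23, 9, 16, 22]
out = data[0]  # -> out = 47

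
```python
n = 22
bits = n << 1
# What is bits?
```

Answer: 44

Derivation:
Trace (tracking bits):
n = 22  # -> n = 22
bits = n << 1  # -> bits = 44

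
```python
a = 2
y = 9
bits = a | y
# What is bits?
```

Trace (tracking bits):
a = 2  # -> a = 2
y = 9  # -> y = 9
bits = a | y  # -> bits = 11

Answer: 11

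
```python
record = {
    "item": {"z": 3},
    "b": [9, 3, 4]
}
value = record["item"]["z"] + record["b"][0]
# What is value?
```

Answer: 12

Derivation:
Trace (tracking value):
record = {'item': {'z': 3}, 'b': [9, 3, 4]}  # -> record = {'item': {'z': 3}, 'b': [9, 3, 4]}
value = record['item']['z'] + record['b'][0]  # -> value = 12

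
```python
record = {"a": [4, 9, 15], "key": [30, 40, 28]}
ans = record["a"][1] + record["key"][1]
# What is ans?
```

Answer: 49

Derivation:
Trace (tracking ans):
record = {'a': [4, 9, 15], 'key': [30, 40, 28]}  # -> record = {'a': [4, 9, 15], 'key': [30, 40, 28]}
ans = record['a'][1] + record['key'][1]  # -> ans = 49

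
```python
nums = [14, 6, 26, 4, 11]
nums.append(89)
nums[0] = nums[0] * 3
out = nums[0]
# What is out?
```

Trace (tracking out):
nums = [14, 6, 26, 4, 11]  # -> nums = [14, 6, 26, 4, 11]
nums.append(89)  # -> nums = [14, 6, 26, 4, 11, 89]
nums[0] = nums[0] * 3  # -> nums = [42, 6, 26, 4, 11, 89]
out = nums[0]  # -> out = 42

Answer: 42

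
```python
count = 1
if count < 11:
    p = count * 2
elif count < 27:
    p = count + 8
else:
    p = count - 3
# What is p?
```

Answer: 2

Derivation:
Trace (tracking p):
count = 1  # -> count = 1
if count < 11:  # condition is True
    p = count * 2  # -> p = 2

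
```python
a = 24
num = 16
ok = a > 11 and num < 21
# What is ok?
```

Answer: True

Derivation:
Trace (tracking ok):
a = 24  # -> a = 24
num = 16  # -> num = 16
ok = a > 11 and num < 21  # -> ok = True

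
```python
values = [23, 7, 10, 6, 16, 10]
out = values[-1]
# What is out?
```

Trace (tracking out):
values = [23, 7, 10, 6, 16, 10]  # -> values = [23, 7, 10, 6, 16, 10]
out = values[-1]  # -> out = 10

Answer: 10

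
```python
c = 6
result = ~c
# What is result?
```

Trace (tracking result):
c = 6  # -> c = 6
result = ~c  # -> result = -7

Answer: -7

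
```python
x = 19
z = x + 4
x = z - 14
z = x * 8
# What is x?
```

Trace (tracking x):
x = 19  # -> x = 19
z = x + 4  # -> z = 23
x = z - 14  # -> x = 9
z = x * 8  # -> z = 72

Answer: 9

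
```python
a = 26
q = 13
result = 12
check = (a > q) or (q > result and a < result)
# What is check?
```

Trace (tracking check):
a = 26  # -> a = 26
q = 13  # -> q = 13
result = 12  # -> result = 12
check = a > q or (q > result and a < result)  # -> check = True

Answer: True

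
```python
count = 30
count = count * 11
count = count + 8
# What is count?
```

Trace (tracking count):
count = 30  # -> count = 30
count = count * 11  # -> count = 330
count = count + 8  # -> count = 338

Answer: 338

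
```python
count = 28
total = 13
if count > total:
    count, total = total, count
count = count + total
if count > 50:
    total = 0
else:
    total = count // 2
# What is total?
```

Answer: 20

Derivation:
Trace (tracking total):
count = 28  # -> count = 28
total = 13  # -> total = 13
if count > total:  # condition is True
    count, total = (total, count)  # -> count = 13, total = 28
count = count + total  # -> count = 41
if count > 50:  # condition is False
else:
    total = count // 2  # -> total = 20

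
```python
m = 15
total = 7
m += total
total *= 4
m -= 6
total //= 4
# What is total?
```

Trace (tracking total):
m = 15  # -> m = 15
total = 7  # -> total = 7
m += total  # -> m = 22
total *= 4  # -> total = 28
m -= 6  # -> m = 16
total //= 4  # -> total = 7

Answer: 7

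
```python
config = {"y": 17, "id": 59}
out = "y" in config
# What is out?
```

Trace (tracking out):
config = {'y': 17, 'id': 59}  # -> config = {'y': 17, 'id': 59}
out = 'y' in config  # -> out = True

Answer: True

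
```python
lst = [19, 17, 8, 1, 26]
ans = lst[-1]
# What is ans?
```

Trace (tracking ans):
lst = [19, 17, 8, 1, 26]  # -> lst = [19, 17, 8, 1, 26]
ans = lst[-1]  # -> ans = 26

Answer: 26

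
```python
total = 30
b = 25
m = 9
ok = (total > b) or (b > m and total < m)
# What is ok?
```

Trace (tracking ok):
total = 30  # -> total = 30
b = 25  # -> b = 25
m = 9  # -> m = 9
ok = total > b or (b > m and total < m)  # -> ok = True

Answer: True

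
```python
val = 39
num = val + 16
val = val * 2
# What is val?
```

Trace (tracking val):
val = 39  # -> val = 39
num = val + 16  # -> num = 55
val = val * 2  # -> val = 78

Answer: 78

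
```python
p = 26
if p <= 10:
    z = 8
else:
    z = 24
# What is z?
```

Trace (tracking z):
p = 26  # -> p = 26
if p <= 10:  # condition is False
else:
    z = 24  # -> z = 24

Answer: 24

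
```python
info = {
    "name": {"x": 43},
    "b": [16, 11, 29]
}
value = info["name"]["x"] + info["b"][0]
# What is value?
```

Trace (tracking value):
info = {'name': {'x': 43}, 'b': [16, 11, 29]}  # -> info = {'name': {'x': 43}, 'b': [16, 11, 29]}
value = info['name']['x'] + info['b'][0]  # -> value = 59

Answer: 59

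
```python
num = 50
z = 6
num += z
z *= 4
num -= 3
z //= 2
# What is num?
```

Trace (tracking num):
num = 50  # -> num = 50
z = 6  # -> z = 6
num += z  # -> num = 56
z *= 4  # -> z = 24
num -= 3  # -> num = 53
z //= 2  # -> z = 12

Answer: 53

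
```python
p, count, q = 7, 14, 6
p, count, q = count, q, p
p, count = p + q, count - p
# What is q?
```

Trace (tracking q):
p, count, q = (7, 14, 6)  # -> p = 7, count = 14, q = 6
p, count, q = (count, q, p)  # -> p = 14, count = 6, q = 7
p, count = (p + q, count - p)  # -> p = 21, count = -8

Answer: 7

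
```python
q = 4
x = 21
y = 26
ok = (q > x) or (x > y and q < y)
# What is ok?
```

Trace (tracking ok):
q = 4  # -> q = 4
x = 21  # -> x = 21
y = 26  # -> y = 26
ok = q > x or (x > y and q < y)  # -> ok = False

Answer: False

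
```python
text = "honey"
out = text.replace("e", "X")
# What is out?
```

Answer: 'honXy'

Derivation:
Trace (tracking out):
text = 'honey'  # -> text = 'honey'
out = text.replace('e', 'X')  # -> out = 'honXy'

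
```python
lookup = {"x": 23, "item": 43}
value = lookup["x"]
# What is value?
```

Trace (tracking value):
lookup = {'x': 23, 'item': 43}  # -> lookup = {'x': 23, 'item': 43}
value = lookup['x']  # -> value = 23

Answer: 23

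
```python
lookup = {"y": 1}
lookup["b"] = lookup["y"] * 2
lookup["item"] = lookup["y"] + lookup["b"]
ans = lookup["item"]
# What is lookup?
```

Answer: {'y': 1, 'b': 2, 'item': 3}

Derivation:
Trace (tracking lookup):
lookup = {'y': 1}  # -> lookup = {'y': 1}
lookup['b'] = lookup['y'] * 2  # -> lookup = {'y': 1, 'b': 2}
lookup['item'] = lookup['y'] + lookup['b']  # -> lookup = {'y': 1, 'b': 2, 'item': 3}
ans = lookup['item']  # -> ans = 3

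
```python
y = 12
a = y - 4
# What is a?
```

Answer: 8

Derivation:
Trace (tracking a):
y = 12  # -> y = 12
a = y - 4  # -> a = 8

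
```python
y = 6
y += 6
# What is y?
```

Answer: 12

Derivation:
Trace (tracking y):
y = 6  # -> y = 6
y += 6  # -> y = 12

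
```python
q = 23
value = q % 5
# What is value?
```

Answer: 3

Derivation:
Trace (tracking value):
q = 23  # -> q = 23
value = q % 5  # -> value = 3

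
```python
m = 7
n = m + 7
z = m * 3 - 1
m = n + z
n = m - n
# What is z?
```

Answer: 20

Derivation:
Trace (tracking z):
m = 7  # -> m = 7
n = m + 7  # -> n = 14
z = m * 3 - 1  # -> z = 20
m = n + z  # -> m = 34
n = m - n  # -> n = 20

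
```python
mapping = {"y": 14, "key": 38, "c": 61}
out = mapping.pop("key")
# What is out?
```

Answer: 38

Derivation:
Trace (tracking out):
mapping = {'y': 14, 'key': 38, 'c': 61}  # -> mapping = {'y': 14, 'key': 38, 'c': 61}
out = mapping.pop('key')  # -> out = 38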